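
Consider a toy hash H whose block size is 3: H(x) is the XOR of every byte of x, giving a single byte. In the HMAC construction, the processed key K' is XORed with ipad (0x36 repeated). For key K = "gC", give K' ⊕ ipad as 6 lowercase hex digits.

517536

Key "gC" = 67 43 is 2 bytes ≤ B = 3; zero-pad to 3 bytes: K' = 67 43 00.
XOR each byte with 0x36: 67⊕36=51, 43⊕36=75, 00⊕36=36.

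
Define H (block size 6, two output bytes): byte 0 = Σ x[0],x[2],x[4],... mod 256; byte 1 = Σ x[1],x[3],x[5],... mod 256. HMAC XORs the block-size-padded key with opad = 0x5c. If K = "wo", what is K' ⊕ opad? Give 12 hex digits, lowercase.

Key "wo" = 77 6f is 2 bytes ≤ B = 6; zero-pad to 6 bytes: K' = 77 6f 00 00 00 00.
XOR each byte with 0x5c: 77⊕5c=2b, 6f⊕5c=33, 00⊕5c=5c, 00⊕5c=5c, 00⊕5c=5c, 00⊕5c=5c.

2b335c5c5c5c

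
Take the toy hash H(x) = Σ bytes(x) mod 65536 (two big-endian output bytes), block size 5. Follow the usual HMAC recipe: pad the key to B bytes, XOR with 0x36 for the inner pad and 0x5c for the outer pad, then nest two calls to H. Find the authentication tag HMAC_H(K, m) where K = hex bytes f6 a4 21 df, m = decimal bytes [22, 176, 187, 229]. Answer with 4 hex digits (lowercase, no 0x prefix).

Key hex bytes f6 a4 21 df is 4 bytes ≤ B = 5; zero-pad to 5 bytes: K' = f6 a4 21 df 00.
K' ⊕ ipad = c0 92 17 e9 36.  K' ⊕ opad = aa f8 7d 83 5c.
Inner input = (K'⊕ipad) ∥ m = c0 92 17 e9 36 ∥ 16 b0 bb e5.
Inner hash: sum = 192+146+23+233+54+22+176+187+229 = 1262 → 04 ee.
Outer input = (K'⊕opad) ∥ inner = aa f8 7d 83 5c ∥ 04 ee.
Outer hash (tag): sum = 170+248+125+131+92+4+238 = 1008 → 03 f0.

03f0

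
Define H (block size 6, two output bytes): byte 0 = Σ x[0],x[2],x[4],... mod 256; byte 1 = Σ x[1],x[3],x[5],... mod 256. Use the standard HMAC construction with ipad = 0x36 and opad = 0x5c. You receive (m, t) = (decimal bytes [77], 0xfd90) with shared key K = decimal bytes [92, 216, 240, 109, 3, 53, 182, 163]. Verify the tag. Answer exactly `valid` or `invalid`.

valid

Key decimal bytes [92, 216, 240, 109, 3, 53, 182, 163] = 5c d8 f0 6d 03 35 b6 a3 is 8 bytes > B = 6, so hash it first: H(key) = 05 1d, then zero-pad to 6 bytes: K' = 05 1d 00 00 00 00.
K' ⊕ ipad = 33 2b 36 36 36 36; K' ⊕ opad = 59 41 5c 5c 5c 5c.
Inner hash: even-index sum = 236 mod 256 = 236; odd-index sum = 151 mod 256 = 151 → ec 97.
Outer hash (recomputed tag): even-index sum = 509 mod 256 = 253; odd-index sum = 400 mod 256 = 144 → fd 90.
Recomputed tag = fd90; claimed = fd90 → match.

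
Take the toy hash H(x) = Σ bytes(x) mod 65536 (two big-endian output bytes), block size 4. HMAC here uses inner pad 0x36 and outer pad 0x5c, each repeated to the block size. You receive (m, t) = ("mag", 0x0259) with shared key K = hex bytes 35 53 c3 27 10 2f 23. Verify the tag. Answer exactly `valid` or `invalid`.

Key hex bytes 35 53 c3 27 10 2f 23 is 7 bytes > B = 4, so hash it first: H(key) = 01 d4, then zero-pad to 4 bytes: K' = 01 d4 00 00.
K' ⊕ ipad = 37 e2 36 36; K' ⊕ opad = 5d 88 5c 5c.
Inner hash: sum = 55+226+54+54+109+97+103 = 698 → 02 ba.
Outer hash (recomputed tag): sum = 93+136+92+92+2+186 = 601 → 02 59.
Recomputed tag = 0259; claimed = 0259 → match.

valid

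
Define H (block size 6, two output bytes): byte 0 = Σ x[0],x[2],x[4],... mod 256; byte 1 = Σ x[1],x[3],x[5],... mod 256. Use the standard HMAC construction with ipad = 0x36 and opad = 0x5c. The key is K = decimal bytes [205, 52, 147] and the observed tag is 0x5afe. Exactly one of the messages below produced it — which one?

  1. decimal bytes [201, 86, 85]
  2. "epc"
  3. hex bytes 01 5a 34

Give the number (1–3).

2

Key decimal bytes [205, 52, 147] = cd 34 93 is 3 bytes ≤ B = 6; zero-pad to 6 bytes: K' = cd 34 93 00 00 00.
K' ⊕ ipad = fb 02 a5 36 36 36; K' ⊕ opad = 91 68 cf 5c 5c 5c.
m1: inner = H(fb 02 a5 36 36 36 c9 56 55) = f4 c4; tag = H(91 68 cf 5c 5c 5c f4 c4) = b0e4
m2: inner = H(fb 02 a5 36 36 36 65 70 63) = 9e de; tag = H(91 68 cf 5c 5c 5c 9e de) = 5afe ← matches
m3: inner = H(fb 02 a5 36 36 36 01 5a 34) = 0b c8; tag = H(91 68 cf 5c 5c 5c 0b c8) = c7e8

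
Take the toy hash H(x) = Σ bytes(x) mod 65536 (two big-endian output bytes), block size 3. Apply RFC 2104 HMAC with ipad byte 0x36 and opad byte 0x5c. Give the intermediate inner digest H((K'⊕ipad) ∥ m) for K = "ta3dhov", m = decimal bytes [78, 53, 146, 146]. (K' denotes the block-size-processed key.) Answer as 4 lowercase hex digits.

Key "ta3dhov" = 74 61 33 64 68 6f 76 is 7 bytes > B = 3, so hash it first: H(key) = 02 b9, then zero-pad to 3 bytes: K' = 02 b9 00.
K' ⊕ ipad = 34 8f 36.
Inner input = 34 8f 36 ∥ 4e 35 92 92.
Inner hash: sum = 52+143+54+78+53+146+146 = 672 → 02 a0.

02a0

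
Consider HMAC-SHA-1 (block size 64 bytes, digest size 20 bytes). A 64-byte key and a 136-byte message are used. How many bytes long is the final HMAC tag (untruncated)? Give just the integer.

The tag is one SHA-1 digest: 20 bytes.

20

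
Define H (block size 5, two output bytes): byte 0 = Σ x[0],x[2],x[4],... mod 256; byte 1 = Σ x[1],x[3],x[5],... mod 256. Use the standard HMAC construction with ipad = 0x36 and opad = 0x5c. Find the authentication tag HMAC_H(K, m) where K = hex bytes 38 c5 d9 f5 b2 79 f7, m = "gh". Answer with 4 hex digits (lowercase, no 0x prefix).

Key hex bytes 38 c5 d9 f5 b2 79 f7 is 7 bytes > B = 5, so hash it first: H(key) = ba 33, then zero-pad to 5 bytes: K' = ba 33 00 00 00.
K' ⊕ ipad = 8c 05 36 36 36.  K' ⊕ opad = e6 6f 5c 5c 5c.
Inner input = (K'⊕ipad) ∥ m = 8c 05 36 36 36 ∥ 67 68.
Inner hash: even-index sum = 352 mod 256 = 96; odd-index sum = 162 mod 256 = 162 → 60 a2.
Outer input = (K'⊕opad) ∥ inner = e6 6f 5c 5c 5c ∥ 60 a2.
Outer hash (tag): even-index sum = 576 mod 256 = 64; odd-index sum = 299 mod 256 = 43 → 40 2b.

402b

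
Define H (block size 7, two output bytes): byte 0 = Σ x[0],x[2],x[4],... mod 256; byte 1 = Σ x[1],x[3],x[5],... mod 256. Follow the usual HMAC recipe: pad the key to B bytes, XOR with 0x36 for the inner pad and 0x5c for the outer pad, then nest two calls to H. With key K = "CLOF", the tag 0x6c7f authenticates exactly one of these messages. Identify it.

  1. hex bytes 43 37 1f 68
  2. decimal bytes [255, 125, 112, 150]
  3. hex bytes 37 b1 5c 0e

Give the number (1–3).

Key "CLOF" = 43 4c 4f 46 is 4 bytes ≤ B = 7; zero-pad to 7 bytes: K' = 43 4c 4f 46 00 00 00.
K' ⊕ ipad = 75 7a 79 70 36 36 36; K' ⊕ opad = 1f 10 13 1a 5c 5c 5c.
m1: inner = H(75 7a 79 70 36 36 36 43 37 1f 68) = f9 82; tag = H(1f 10 13 1a 5c 5c 5c f9 82) = 6c7f ← matches
m2: inner = H(75 7a 79 70 36 36 36 ff 7d 70 96) = 6d 8f; tag = H(1f 10 13 1a 5c 5c 5c 6d 8f) = 79f3
m3: inner = H(75 7a 79 70 36 36 36 37 b1 5c 0e) = 19 b3; tag = H(1f 10 13 1a 5c 5c 5c 19 b3) = 9d9f

1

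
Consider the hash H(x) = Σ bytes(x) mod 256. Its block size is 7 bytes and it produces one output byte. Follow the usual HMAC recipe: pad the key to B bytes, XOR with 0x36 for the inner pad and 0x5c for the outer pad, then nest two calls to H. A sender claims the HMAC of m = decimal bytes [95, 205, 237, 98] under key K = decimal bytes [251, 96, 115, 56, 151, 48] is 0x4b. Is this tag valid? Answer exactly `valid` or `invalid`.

Key decimal bytes [251, 96, 115, 56, 151, 48] = fb 60 73 38 97 30 is 6 bytes ≤ B = 7; zero-pad to 7 bytes: K' = fb 60 73 38 97 30 00.
K' ⊕ ipad = cd 56 45 0e a1 06 36; K' ⊕ opad = a7 3c 2f 64 cb 6c 5c.
Inner hash: sum = 205+86+69+14+161+6+54+95+205+237+98 = 1230; mod 256 = 206 → ce.
Outer hash (recomputed tag): sum = 167+60+47+100+203+108+92+206 = 983; mod 256 = 215 → d7.
Recomputed tag = d7; claimed = 4b → mismatch.

invalid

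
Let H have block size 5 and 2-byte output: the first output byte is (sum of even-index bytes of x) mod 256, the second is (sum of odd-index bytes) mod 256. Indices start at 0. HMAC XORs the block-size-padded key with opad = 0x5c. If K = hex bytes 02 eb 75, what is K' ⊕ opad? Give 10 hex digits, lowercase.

5eb7295c5c

Key hex bytes 02 eb 75 is 3 bytes ≤ B = 5; zero-pad to 5 bytes: K' = 02 eb 75 00 00.
XOR each byte with 0x5c: 02⊕5c=5e, eb⊕5c=b7, 75⊕5c=29, 00⊕5c=5c, 00⊕5c=5c.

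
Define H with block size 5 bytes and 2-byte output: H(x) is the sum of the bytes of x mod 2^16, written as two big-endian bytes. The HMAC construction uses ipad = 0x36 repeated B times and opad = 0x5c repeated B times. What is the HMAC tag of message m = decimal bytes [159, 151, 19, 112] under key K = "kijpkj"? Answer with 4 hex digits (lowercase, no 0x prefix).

Key "kijpkj" = 6b 69 6a 70 6b 6a is 6 bytes > B = 5, so hash it first: H(key) = 02 83, then zero-pad to 5 bytes: K' = 02 83 00 00 00.
K' ⊕ ipad = 34 b5 36 36 36.  K' ⊕ opad = 5e df 5c 5c 5c.
Inner input = (K'⊕ipad) ∥ m = 34 b5 36 36 36 ∥ 9f 97 13 70.
Inner hash: sum = 52+181+54+54+54+159+151+19+112 = 836 → 03 44.
Outer input = (K'⊕opad) ∥ inner = 5e df 5c 5c 5c ∥ 03 44.
Outer hash (tag): sum = 94+223+92+92+92+3+68 = 664 → 02 98.

0298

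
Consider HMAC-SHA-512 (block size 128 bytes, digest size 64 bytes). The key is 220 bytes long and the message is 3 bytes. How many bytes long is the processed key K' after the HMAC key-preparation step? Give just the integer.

128

Key is 220 > 128 bytes, so it is hashed to 64 bytes then zero-padded to 128: |K'| = 128.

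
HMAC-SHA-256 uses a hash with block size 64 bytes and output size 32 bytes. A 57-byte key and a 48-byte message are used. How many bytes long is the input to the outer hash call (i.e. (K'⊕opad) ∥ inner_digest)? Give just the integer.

96

Key is 57 ≤ 64 bytes, zero-padded: |K'| = 64.
Outer input = (K'⊕opad) ∥ H(inner) → 64 + 32 = 96 bytes.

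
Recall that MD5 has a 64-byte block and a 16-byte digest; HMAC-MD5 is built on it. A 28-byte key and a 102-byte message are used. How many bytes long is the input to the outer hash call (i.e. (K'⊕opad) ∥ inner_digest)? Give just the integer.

80

Key is 28 ≤ 64 bytes, zero-padded: |K'| = 64.
Outer input = (K'⊕opad) ∥ H(inner) → 64 + 16 = 80 bytes.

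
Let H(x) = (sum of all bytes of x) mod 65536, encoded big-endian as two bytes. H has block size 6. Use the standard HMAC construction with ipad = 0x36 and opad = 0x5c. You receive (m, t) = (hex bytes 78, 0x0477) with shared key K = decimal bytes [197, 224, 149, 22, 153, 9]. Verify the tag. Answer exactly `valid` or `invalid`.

Key decimal bytes [197, 224, 149, 22, 153, 9] = c5 e0 95 16 99 09 is exactly B = 6 bytes: K' = c5 e0 95 16 99 09.
K' ⊕ ipad = f3 d6 a3 20 af 3f; K' ⊕ opad = 99 bc c9 4a c5 55.
Inner hash: sum = 243+214+163+32+175+63+120 = 1010 → 03 f2.
Outer hash (recomputed tag): sum = 153+188+201+74+197+85+3+242 = 1143 → 04 77.
Recomputed tag = 0477; claimed = 0477 → match.

valid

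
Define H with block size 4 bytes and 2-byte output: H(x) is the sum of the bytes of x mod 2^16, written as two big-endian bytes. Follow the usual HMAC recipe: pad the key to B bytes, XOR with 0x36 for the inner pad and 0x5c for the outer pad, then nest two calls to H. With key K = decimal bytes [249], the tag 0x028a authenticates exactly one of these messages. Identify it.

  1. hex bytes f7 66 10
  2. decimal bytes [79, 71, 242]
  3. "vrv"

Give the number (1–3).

Key decimal bytes [249] = f9 is 1 byte ≤ B = 4; zero-pad to 4 bytes: K' = f9 00 00 00.
K' ⊕ ipad = cf 36 36 36; K' ⊕ opad = a5 5c 5c 5c.
m1: inner = H(cf 36 36 36 f7 66 10) = 02 de; tag = H(a5 5c 5c 5c 02 de) = 0299
m2: inner = H(cf 36 36 36 4f 47 f2) = 02 f9; tag = H(a5 5c 5c 5c 02 f9) = 02b4
m3: inner = H(cf 36 36 36 76 72 76) = 02 cf; tag = H(a5 5c 5c 5c 02 cf) = 028a ← matches

3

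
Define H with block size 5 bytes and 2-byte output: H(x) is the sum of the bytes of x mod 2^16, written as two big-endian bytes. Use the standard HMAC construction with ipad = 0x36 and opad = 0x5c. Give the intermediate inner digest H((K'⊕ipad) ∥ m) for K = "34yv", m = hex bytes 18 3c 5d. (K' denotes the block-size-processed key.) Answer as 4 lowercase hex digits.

Key "34yv" = 33 34 79 76 is 4 bytes ≤ B = 5; zero-pad to 5 bytes: K' = 33 34 79 76 00.
K' ⊕ ipad = 05 02 4f 40 36.
Inner input = 05 02 4f 40 36 ∥ 18 3c 5d.
Inner hash: sum = 5+2+79+64+54+24+60+93 = 381 → 01 7d.

017d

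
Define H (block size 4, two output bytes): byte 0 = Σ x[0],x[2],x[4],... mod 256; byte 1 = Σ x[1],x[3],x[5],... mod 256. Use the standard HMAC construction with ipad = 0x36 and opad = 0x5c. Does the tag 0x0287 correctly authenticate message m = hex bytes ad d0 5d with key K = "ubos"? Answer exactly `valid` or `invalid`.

Key "ubos" = 75 62 6f 73 is exactly B = 4 bytes: K' = 75 62 6f 73.
K' ⊕ ipad = 43 54 59 45; K' ⊕ opad = 29 3e 33 2f.
Inner hash: even-index sum = 422 mod 256 = 166; odd-index sum = 361 mod 256 = 105 → a6 69.
Outer hash (recomputed tag): even-index sum = 258 mod 256 = 2; odd-index sum = 214 mod 256 = 214 → 02 d6.
Recomputed tag = 02d6; claimed = 0287 → mismatch.

invalid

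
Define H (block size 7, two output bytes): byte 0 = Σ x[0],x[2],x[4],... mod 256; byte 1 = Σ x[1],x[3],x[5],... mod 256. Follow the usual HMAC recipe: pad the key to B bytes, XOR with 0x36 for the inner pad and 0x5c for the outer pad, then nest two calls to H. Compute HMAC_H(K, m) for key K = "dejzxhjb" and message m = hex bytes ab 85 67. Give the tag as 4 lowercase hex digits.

Key "dejzxhjb" = 64 65 6a 7a 78 68 6a 62 is 8 bytes > B = 7, so hash it first: H(key) = b0 a9, then zero-pad to 7 bytes: K' = b0 a9 00 00 00 00 00.
K' ⊕ ipad = 86 9f 36 36 36 36 36.  K' ⊕ opad = ec f5 5c 5c 5c 5c 5c.
Inner input = (K'⊕ipad) ∥ m = 86 9f 36 36 36 36 36 ∥ ab 85 67.
Inner hash: even-index sum = 429 mod 256 = 173; odd-index sum = 541 mod 256 = 29 → ad 1d.
Outer input = (K'⊕opad) ∥ inner = ec f5 5c 5c 5c 5c 5c ∥ ad 1d.
Outer hash (tag): even-index sum = 541 mod 256 = 29; odd-index sum = 602 mod 256 = 90 → 1d 5a.

1d5a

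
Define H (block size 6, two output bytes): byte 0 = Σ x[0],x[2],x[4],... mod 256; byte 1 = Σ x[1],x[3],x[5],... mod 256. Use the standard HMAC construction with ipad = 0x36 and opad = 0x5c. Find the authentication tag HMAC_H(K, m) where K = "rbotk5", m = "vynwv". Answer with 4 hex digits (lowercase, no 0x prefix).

ec58

Key "rbotk5" = 72 62 6f 74 6b 35 is exactly B = 6 bytes: K' = 72 62 6f 74 6b 35.
K' ⊕ ipad = 44 54 59 42 5d 03.  K' ⊕ opad = 2e 3e 33 28 37 69.
Inner input = (K'⊕ipad) ∥ m = 44 54 59 42 5d 03 ∥ 76 79 6e 77 76.
Inner hash: even-index sum = 596 mod 256 = 84; odd-index sum = 393 mod 256 = 137 → 54 89.
Outer input = (K'⊕opad) ∥ inner = 2e 3e 33 28 37 69 ∥ 54 89.
Outer hash (tag): even-index sum = 236 mod 256 = 236; odd-index sum = 344 mod 256 = 88 → ec 58.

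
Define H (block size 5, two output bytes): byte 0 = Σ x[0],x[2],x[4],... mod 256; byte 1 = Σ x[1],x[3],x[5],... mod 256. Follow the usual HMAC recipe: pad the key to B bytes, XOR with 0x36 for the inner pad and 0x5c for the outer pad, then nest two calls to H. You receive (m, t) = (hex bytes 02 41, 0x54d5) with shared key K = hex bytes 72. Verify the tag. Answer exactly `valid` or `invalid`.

invalid

Key hex bytes 72 is 1 byte ≤ B = 5; zero-pad to 5 bytes: K' = 72 00 00 00 00.
K' ⊕ ipad = 44 36 36 36 36; K' ⊕ opad = 2e 5c 5c 5c 5c.
Inner hash: even-index sum = 241 mod 256 = 241; odd-index sum = 110 mod 256 = 110 → f1 6e.
Outer hash (recomputed tag): even-index sum = 340 mod 256 = 84; odd-index sum = 425 mod 256 = 169 → 54 a9.
Recomputed tag = 54a9; claimed = 54d5 → mismatch.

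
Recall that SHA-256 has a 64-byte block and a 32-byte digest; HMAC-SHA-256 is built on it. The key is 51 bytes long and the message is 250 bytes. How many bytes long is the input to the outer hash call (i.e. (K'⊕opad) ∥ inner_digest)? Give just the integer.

96

Key is 51 ≤ 64 bytes, zero-padded: |K'| = 64.
Outer input = (K'⊕opad) ∥ H(inner) → 64 + 32 = 96 bytes.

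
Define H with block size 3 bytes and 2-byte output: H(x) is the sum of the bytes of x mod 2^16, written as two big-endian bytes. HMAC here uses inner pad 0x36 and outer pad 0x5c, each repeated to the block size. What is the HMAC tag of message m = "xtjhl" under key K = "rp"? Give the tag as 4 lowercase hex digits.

Key "rp" = 72 70 is 2 bytes ≤ B = 3; zero-pad to 3 bytes: K' = 72 70 00.
K' ⊕ ipad = 44 46 36.  K' ⊕ opad = 2e 2c 5c.
Inner input = (K'⊕ipad) ∥ m = 44 46 36 ∥ 78 74 6a 68 6c.
Inner hash: sum = 68+70+54+120+116+106+104+108 = 746 → 02 ea.
Outer input = (K'⊕opad) ∥ inner = 2e 2c 5c ∥ 02 ea.
Outer hash (tag): sum = 46+44+92+2+234 = 418 → 01 a2.

01a2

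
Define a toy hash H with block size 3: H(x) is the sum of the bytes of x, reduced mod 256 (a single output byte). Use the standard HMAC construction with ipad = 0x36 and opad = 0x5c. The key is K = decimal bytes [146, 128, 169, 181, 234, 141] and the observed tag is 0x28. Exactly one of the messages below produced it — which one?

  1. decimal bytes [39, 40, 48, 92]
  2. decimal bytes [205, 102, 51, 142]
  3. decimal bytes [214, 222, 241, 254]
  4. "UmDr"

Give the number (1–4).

Key decimal bytes [146, 128, 169, 181, 234, 141] = 92 80 a9 b5 ea 8d is 6 bytes > B = 3, so hash it first: H(key) = e7, then zero-pad to 3 bytes: K' = e7 00 00.
K' ⊕ ipad = d1 36 36; K' ⊕ opad = bb 5c 5c.
m1: inner = H(d1 36 36 27 28 30 5c) = 18; tag = H(bb 5c 5c 18) = 8b
m2: inner = H(d1 36 36 cd 66 33 8e) = 31; tag = H(bb 5c 5c 31) = a4
m3: inner = H(d1 36 36 d6 de f1 fe) = e0; tag = H(bb 5c 5c e0) = 53
m4: inner = H(d1 36 36 55 6d 44 72) = b5; tag = H(bb 5c 5c b5) = 28 ← matches

4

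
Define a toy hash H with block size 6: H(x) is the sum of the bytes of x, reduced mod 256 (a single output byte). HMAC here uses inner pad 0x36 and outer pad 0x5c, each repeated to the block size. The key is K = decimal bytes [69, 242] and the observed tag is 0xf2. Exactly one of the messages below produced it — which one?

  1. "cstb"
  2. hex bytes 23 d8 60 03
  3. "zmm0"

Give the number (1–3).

Key decimal bytes [69, 242] = 45 f2 is 2 bytes ≤ B = 6; zero-pad to 6 bytes: K' = 45 f2 00 00 00 00.
K' ⊕ ipad = 73 c4 36 36 36 36; K' ⊕ opad = 19 ae 5c 5c 5c 5c.
m1: inner = H(73 c4 36 36 36 36 63 73 74 62) = bb; tag = H(19 ae 5c 5c 5c 5c bb) = f2 ← matches
m2: inner = H(73 c4 36 36 36 36 23 d8 60 03) = 6d; tag = H(19 ae 5c 5c 5c 5c 6d) = a4
m3: inner = H(73 c4 36 36 36 36 7a 6d 6d 30) = 93; tag = H(19 ae 5c 5c 5c 5c 93) = ca

1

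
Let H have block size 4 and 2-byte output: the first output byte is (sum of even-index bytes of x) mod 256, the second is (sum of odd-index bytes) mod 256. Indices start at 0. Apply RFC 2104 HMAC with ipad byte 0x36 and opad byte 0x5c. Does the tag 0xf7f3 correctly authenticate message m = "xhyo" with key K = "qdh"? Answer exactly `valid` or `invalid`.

Key "qdh" = 71 64 68 is 3 bytes ≤ B = 4; zero-pad to 4 bytes: K' = 71 64 68 00.
K' ⊕ ipad = 47 52 5e 36; K' ⊕ opad = 2d 38 34 5c.
Inner hash: even-index sum = 406 mod 256 = 150; odd-index sum = 351 mod 256 = 95 → 96 5f.
Outer hash (recomputed tag): even-index sum = 247 mod 256 = 247; odd-index sum = 243 mod 256 = 243 → f7 f3.
Recomputed tag = f7f3; claimed = f7f3 → match.

valid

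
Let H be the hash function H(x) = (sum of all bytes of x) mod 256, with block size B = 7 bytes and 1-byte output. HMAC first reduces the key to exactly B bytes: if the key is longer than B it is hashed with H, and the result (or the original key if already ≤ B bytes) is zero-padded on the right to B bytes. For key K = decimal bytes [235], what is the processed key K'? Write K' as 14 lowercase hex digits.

eb000000000000

Key decimal bytes [235] = eb is 1 byte ≤ B = 7; zero-pad to 7 bytes: K' = eb 00 00 00 00 00 00.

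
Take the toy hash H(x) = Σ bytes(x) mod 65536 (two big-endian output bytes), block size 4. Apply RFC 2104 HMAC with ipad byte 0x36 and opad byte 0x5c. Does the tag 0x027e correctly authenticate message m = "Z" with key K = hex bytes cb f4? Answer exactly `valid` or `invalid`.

valid

Key hex bytes cb f4 is 2 bytes ≤ B = 4; zero-pad to 4 bytes: K' = cb f4 00 00.
K' ⊕ ipad = fd c2 36 36; K' ⊕ opad = 97 a8 5c 5c.
Inner hash: sum = 253+194+54+54+90 = 645 → 02 85.
Outer hash (recomputed tag): sum = 151+168+92+92+2+133 = 638 → 02 7e.
Recomputed tag = 027e; claimed = 027e → match.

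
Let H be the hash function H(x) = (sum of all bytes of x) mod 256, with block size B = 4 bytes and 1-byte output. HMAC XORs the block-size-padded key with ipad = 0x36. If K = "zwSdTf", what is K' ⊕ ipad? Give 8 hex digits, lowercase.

54363636

Key "zwSdTf" = 7a 77 53 64 54 66 is 6 bytes > B = 4, so hash it first: H(key) = 62, then zero-pad to 4 bytes: K' = 62 00 00 00.
XOR each byte with 0x36: 62⊕36=54, 00⊕36=36, 00⊕36=36, 00⊕36=36.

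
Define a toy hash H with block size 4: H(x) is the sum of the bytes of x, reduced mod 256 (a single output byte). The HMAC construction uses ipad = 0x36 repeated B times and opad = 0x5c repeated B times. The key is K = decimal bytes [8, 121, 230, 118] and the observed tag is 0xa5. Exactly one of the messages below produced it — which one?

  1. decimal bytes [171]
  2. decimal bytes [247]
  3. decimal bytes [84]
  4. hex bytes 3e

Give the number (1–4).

1

Key decimal bytes [8, 121, 230, 118] = 08 79 e6 76 is exactly B = 4 bytes: K' = 08 79 e6 76.
K' ⊕ ipad = 3e 4f d0 40; K' ⊕ opad = 54 25 ba 2a.
m1: inner = H(3e 4f d0 40 ab) = 48; tag = H(54 25 ba 2a 48) = a5 ← matches
m2: inner = H(3e 4f d0 40 f7) = 94; tag = H(54 25 ba 2a 94) = f1
m3: inner = H(3e 4f d0 40 54) = f1; tag = H(54 25 ba 2a f1) = 4e
m4: inner = H(3e 4f d0 40 3e) = db; tag = H(54 25 ba 2a db) = 38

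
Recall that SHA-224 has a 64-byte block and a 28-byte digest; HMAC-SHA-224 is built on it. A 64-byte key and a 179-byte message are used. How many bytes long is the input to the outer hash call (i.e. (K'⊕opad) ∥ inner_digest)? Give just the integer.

Key is 64 ≤ 64 bytes, zero-padded: |K'| = 64.
Outer input = (K'⊕opad) ∥ H(inner) → 64 + 28 = 92 bytes.

92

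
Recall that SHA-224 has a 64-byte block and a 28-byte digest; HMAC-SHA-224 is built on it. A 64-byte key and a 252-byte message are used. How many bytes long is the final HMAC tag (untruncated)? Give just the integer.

28

The tag is one SHA-224 digest: 28 bytes.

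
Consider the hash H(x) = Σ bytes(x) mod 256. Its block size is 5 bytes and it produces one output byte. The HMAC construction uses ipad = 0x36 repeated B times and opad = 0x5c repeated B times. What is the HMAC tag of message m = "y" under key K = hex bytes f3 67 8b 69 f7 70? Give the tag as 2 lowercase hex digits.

2d

Key hex bytes f3 67 8b 69 f7 70 is 6 bytes > B = 5, so hash it first: H(key) = b5, then zero-pad to 5 bytes: K' = b5 00 00 00 00.
K' ⊕ ipad = 83 36 36 36 36.  K' ⊕ opad = e9 5c 5c 5c 5c.
Inner input = (K'⊕ipad) ∥ m = 83 36 36 36 36 ∥ 79.
Inner hash: sum = 131+54+54+54+54+121 = 468; mod 256 = 212 → d4.
Outer input = (K'⊕opad) ∥ inner = e9 5c 5c 5c 5c ∥ d4.
Outer hash (tag): sum = 233+92+92+92+92+212 = 813; mod 256 = 45 → 2d.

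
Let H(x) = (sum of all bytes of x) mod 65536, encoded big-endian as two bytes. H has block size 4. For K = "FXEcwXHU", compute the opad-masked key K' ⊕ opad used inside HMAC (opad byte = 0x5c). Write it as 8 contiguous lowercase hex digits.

5eee5c5c

Key "FXEcwXHU" = 46 58 45 63 77 58 48 55 is 8 bytes > B = 4, so hash it first: H(key) = 02 b2, then zero-pad to 4 bytes: K' = 02 b2 00 00.
XOR each byte with 0x5c: 02⊕5c=5e, b2⊕5c=ee, 00⊕5c=5c, 00⊕5c=5c.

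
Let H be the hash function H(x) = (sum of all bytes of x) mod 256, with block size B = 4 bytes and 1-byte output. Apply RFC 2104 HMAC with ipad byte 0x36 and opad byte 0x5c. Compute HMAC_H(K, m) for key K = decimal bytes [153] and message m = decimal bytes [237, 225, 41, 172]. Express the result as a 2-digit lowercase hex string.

Key decimal bytes [153] = 99 is 1 byte ≤ B = 4; zero-pad to 4 bytes: K' = 99 00 00 00.
K' ⊕ ipad = af 36 36 36.  K' ⊕ opad = c5 5c 5c 5c.
Inner input = (K'⊕ipad) ∥ m = af 36 36 36 ∥ ed e1 29 ac.
Inner hash: sum = 175+54+54+54+237+225+41+172 = 1012; mod 256 = 244 → f4.
Outer input = (K'⊕opad) ∥ inner = c5 5c 5c 5c ∥ f4.
Outer hash (tag): sum = 197+92+92+92+244 = 717; mod 256 = 205 → cd.

cd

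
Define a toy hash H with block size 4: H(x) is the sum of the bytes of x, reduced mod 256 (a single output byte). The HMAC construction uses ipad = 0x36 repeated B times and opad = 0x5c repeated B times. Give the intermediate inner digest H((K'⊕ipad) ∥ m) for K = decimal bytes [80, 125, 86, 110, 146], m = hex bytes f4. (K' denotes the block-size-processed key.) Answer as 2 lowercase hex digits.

ab

Key decimal bytes [80, 125, 86, 110, 146] = 50 7d 56 6e 92 is 5 bytes > B = 4, so hash it first: H(key) = 23, then zero-pad to 4 bytes: K' = 23 00 00 00.
K' ⊕ ipad = 15 36 36 36.
Inner input = 15 36 36 36 ∥ f4.
Inner hash: sum = 21+54+54+54+244 = 427; mod 256 = 171 → ab.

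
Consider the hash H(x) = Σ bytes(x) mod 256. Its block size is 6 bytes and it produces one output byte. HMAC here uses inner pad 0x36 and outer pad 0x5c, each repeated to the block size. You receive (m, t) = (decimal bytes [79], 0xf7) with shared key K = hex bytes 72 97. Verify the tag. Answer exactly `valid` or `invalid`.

Key hex bytes 72 97 is 2 bytes ≤ B = 6; zero-pad to 6 bytes: K' = 72 97 00 00 00 00.
K' ⊕ ipad = 44 a1 36 36 36 36; K' ⊕ opad = 2e cb 5c 5c 5c 5c.
Inner hash: sum = 68+161+54+54+54+54+79 = 524; mod 256 = 12 → 0c.
Outer hash (recomputed tag): sum = 46+203+92+92+92+92+12 = 629; mod 256 = 117 → 75.
Recomputed tag = 75; claimed = f7 → mismatch.

invalid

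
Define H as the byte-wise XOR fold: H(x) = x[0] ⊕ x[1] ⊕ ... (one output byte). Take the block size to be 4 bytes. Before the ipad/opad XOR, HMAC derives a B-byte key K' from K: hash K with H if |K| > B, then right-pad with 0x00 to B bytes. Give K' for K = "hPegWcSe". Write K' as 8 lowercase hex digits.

|K| = 8 > B = 4, so first hash the key.
H(K): XOR 68⊕50⊕65⊕67⊕57⊕63⊕53⊕65 = 38.
Zero-pad H(K) = 38 to 4 bytes: K' = 38 00 00 00.

38000000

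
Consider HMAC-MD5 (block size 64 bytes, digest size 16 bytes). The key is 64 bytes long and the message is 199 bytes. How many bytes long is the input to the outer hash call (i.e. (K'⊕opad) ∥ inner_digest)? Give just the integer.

80

Key is 64 ≤ 64 bytes, zero-padded: |K'| = 64.
Outer input = (K'⊕opad) ∥ H(inner) → 64 + 16 = 80 bytes.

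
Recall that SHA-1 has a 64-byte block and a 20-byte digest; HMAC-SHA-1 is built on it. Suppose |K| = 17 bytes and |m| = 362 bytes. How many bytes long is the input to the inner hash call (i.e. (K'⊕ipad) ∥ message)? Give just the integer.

426

Key is 17 ≤ 64 bytes, zero-padded: |K'| = 64.
Inner input = (K'⊕ipad) ∥ m → 64 + 362 = 426 bytes.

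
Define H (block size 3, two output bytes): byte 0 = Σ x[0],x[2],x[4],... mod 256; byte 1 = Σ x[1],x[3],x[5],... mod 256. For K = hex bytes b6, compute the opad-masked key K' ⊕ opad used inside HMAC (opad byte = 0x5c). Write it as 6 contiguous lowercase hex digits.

ea5c5c

Key hex bytes b6 is 1 byte ≤ B = 3; zero-pad to 3 bytes: K' = b6 00 00.
XOR each byte with 0x5c: b6⊕5c=ea, 00⊕5c=5c, 00⊕5c=5c.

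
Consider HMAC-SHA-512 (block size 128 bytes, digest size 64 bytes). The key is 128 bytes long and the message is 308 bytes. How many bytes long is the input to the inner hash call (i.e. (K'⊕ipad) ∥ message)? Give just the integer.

436

Key is 128 ≤ 128 bytes, zero-padded: |K'| = 128.
Inner input = (K'⊕ipad) ∥ m → 128 + 308 = 436 bytes.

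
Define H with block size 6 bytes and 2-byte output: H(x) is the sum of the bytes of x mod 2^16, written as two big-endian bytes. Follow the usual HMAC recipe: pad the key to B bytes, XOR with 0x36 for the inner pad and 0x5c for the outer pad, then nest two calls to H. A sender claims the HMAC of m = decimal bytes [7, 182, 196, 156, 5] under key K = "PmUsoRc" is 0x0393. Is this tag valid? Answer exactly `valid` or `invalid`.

valid

Key "PmUsoRc" = 50 6d 55 73 6f 52 63 is 7 bytes > B = 6, so hash it first: H(key) = 02 a9, then zero-pad to 6 bytes: K' = 02 a9 00 00 00 00.
K' ⊕ ipad = 34 9f 36 36 36 36; K' ⊕ opad = 5e f5 5c 5c 5c 5c.
Inner hash: sum = 52+159+54+54+54+54+7+182+196+156+5 = 973 → 03 cd.
Outer hash (recomputed tag): sum = 94+245+92+92+92+92+3+205 = 915 → 03 93.
Recomputed tag = 0393; claimed = 0393 → match.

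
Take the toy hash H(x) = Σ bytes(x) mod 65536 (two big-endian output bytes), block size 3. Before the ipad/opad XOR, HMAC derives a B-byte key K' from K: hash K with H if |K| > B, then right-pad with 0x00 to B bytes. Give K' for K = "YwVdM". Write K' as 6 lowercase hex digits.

|K| = 5 > B = 3, so first hash the key.
H(K): sum = 89+119+86+100+77 = 471 → 01 d7.
Zero-pad H(K) = 01 d7 to 3 bytes: K' = 01 d7 00.

01d700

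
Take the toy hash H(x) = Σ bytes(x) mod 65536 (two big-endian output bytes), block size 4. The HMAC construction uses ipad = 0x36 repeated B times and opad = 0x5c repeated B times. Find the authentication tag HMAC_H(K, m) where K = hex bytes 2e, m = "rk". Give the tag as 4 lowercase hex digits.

021e

Key hex bytes 2e is 1 byte ≤ B = 4; zero-pad to 4 bytes: K' = 2e 00 00 00.
K' ⊕ ipad = 18 36 36 36.  K' ⊕ opad = 72 5c 5c 5c.
Inner input = (K'⊕ipad) ∥ m = 18 36 36 36 ∥ 72 6b.
Inner hash: sum = 24+54+54+54+114+107 = 407 → 01 97.
Outer input = (K'⊕opad) ∥ inner = 72 5c 5c 5c ∥ 01 97.
Outer hash (tag): sum = 114+92+92+92+1+151 = 542 → 02 1e.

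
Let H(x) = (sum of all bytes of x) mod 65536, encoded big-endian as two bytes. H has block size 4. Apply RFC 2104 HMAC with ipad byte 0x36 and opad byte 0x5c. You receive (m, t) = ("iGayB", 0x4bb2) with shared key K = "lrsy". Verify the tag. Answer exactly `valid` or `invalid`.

Key "lrsy" = 6c 72 73 79 is exactly B = 4 bytes: K' = 6c 72 73 79.
K' ⊕ ipad = 5a 44 45 4f; K' ⊕ opad = 30 2e 2f 25.
Inner hash: sum = 90+68+69+79+105+71+97+121+66 = 766 → 02 fe.
Outer hash (recomputed tag): sum = 48+46+47+37+2+254 = 434 → 01 b2.
Recomputed tag = 01b2; claimed = 4bb2 → mismatch.

invalid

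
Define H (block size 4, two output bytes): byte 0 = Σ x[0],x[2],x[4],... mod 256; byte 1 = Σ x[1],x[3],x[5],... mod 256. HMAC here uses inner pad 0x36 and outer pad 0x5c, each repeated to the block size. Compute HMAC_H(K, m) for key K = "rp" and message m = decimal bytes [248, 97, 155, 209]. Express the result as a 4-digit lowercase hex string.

Key "rp" = 72 70 is 2 bytes ≤ B = 4; zero-pad to 4 bytes: K' = 72 70 00 00.
K' ⊕ ipad = 44 46 36 36.  K' ⊕ opad = 2e 2c 5c 5c.
Inner input = (K'⊕ipad) ∥ m = 44 46 36 36 ∥ f8 61 9b d1.
Inner hash: even-index sum = 525 mod 256 = 13; odd-index sum = 430 mod 256 = 174 → 0d ae.
Outer input = (K'⊕opad) ∥ inner = 2e 2c 5c 5c ∥ 0d ae.
Outer hash (tag): even-index sum = 151 mod 256 = 151; odd-index sum = 310 mod 256 = 54 → 97 36.

9736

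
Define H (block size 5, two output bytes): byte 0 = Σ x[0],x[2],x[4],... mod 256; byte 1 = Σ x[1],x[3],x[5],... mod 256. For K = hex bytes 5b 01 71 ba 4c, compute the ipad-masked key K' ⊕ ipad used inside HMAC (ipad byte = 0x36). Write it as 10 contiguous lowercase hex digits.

6d37478c7a

Key hex bytes 5b 01 71 ba 4c is exactly B = 5 bytes: K' = 5b 01 71 ba 4c.
XOR each byte with 0x36: 5b⊕36=6d, 01⊕36=37, 71⊕36=47, ba⊕36=8c, 4c⊕36=7a.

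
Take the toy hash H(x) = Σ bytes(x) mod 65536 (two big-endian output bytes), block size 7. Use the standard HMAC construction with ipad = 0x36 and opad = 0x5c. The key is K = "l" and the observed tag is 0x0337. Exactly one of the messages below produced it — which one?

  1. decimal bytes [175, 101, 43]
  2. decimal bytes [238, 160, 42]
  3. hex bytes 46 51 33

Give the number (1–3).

Key "l" = 6c is 1 byte ≤ B = 7; zero-pad to 7 bytes: K' = 6c 00 00 00 00 00 00.
K' ⊕ ipad = 5a 36 36 36 36 36 36; K' ⊕ opad = 30 5c 5c 5c 5c 5c 5c.
m1: inner = H(5a 36 36 36 36 36 36 af 65 2b) = 02 dd; tag = H(30 5c 5c 5c 5c 5c 5c 02 dd) = 0337 ← matches
m2: inner = H(5a 36 36 36 36 36 36 ee a0 2a) = 03 56; tag = H(30 5c 5c 5c 5c 5c 5c 03 56) = 02b1
m3: inner = H(5a 36 36 36 36 36 36 46 51 33) = 02 68; tag = H(30 5c 5c 5c 5c 5c 5c 02 68) = 02c2

1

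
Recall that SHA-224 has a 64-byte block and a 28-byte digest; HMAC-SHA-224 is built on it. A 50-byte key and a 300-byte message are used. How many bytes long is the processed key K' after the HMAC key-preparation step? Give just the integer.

Key is 50 ≤ 64 bytes, zero-padded: |K'| = 64.

64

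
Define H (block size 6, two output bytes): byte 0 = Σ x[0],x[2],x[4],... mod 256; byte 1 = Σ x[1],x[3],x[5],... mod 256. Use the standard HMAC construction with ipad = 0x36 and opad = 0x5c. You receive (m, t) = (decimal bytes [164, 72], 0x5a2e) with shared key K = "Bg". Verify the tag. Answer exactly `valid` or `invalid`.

Key "Bg" = 42 67 is 2 bytes ≤ B = 6; zero-pad to 6 bytes: K' = 42 67 00 00 00 00.
K' ⊕ ipad = 74 51 36 36 36 36; K' ⊕ opad = 1e 3b 5c 5c 5c 5c.
Inner hash: even-index sum = 388 mod 256 = 132; odd-index sum = 261 mod 256 = 5 → 84 05.
Outer hash (recomputed tag): even-index sum = 346 mod 256 = 90; odd-index sum = 248 mod 256 = 248 → 5a f8.
Recomputed tag = 5af8; claimed = 5a2e → mismatch.

invalid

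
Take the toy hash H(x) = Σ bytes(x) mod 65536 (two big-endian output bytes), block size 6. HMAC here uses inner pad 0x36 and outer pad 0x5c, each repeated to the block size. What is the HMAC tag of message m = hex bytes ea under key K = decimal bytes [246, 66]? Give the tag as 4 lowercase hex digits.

0330

Key decimal bytes [246, 66] = f6 42 is 2 bytes ≤ B = 6; zero-pad to 6 bytes: K' = f6 42 00 00 00 00.
K' ⊕ ipad = c0 74 36 36 36 36.  K' ⊕ opad = aa 1e 5c 5c 5c 5c.
Inner input = (K'⊕ipad) ∥ m = c0 74 36 36 36 36 ∥ ea.
Inner hash: sum = 192+116+54+54+54+54+234 = 758 → 02 f6.
Outer input = (K'⊕opad) ∥ inner = aa 1e 5c 5c 5c 5c ∥ 02 f6.
Outer hash (tag): sum = 170+30+92+92+92+92+2+246 = 816 → 03 30.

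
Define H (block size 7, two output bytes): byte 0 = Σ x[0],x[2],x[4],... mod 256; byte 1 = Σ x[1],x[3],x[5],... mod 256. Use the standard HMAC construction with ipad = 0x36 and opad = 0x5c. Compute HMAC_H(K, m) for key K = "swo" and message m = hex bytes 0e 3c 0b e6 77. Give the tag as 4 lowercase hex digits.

570f

Key "swo" = 73 77 6f is 3 bytes ≤ B = 7; zero-pad to 7 bytes: K' = 73 77 6f 00 00 00 00.
K' ⊕ ipad = 45 41 59 36 36 36 36.  K' ⊕ opad = 2f 2b 33 5c 5c 5c 5c.
Inner input = (K'⊕ipad) ∥ m = 45 41 59 36 36 36 36 ∥ 0e 3c 0b e6 77.
Inner hash: even-index sum = 556 mod 256 = 44; odd-index sum = 317 mod 256 = 61 → 2c 3d.
Outer input = (K'⊕opad) ∥ inner = 2f 2b 33 5c 5c 5c 5c ∥ 2c 3d.
Outer hash (tag): even-index sum = 343 mod 256 = 87; odd-index sum = 271 mod 256 = 15 → 57 0f.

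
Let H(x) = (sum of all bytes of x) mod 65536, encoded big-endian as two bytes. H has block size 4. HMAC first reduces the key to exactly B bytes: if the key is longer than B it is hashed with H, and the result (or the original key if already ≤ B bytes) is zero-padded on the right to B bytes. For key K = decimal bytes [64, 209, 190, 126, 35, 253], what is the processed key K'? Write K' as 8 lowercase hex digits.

036d0000

|K| = 6 > B = 4, so first hash the key.
H(K): sum = 64+209+190+126+35+253 = 877 → 03 6d.
Zero-pad H(K) = 03 6d to 4 bytes: K' = 03 6d 00 00.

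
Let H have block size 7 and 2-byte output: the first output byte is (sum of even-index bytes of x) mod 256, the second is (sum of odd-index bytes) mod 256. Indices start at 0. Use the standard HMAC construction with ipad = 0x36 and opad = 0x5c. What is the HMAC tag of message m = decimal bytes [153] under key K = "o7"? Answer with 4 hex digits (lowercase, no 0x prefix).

4d1e

Key "o7" = 6f 37 is 2 bytes ≤ B = 7; zero-pad to 7 bytes: K' = 6f 37 00 00 00 00 00.
K' ⊕ ipad = 59 01 36 36 36 36 36.  K' ⊕ opad = 33 6b 5c 5c 5c 5c 5c.
Inner input = (K'⊕ipad) ∥ m = 59 01 36 36 36 36 36 ∥ 99.
Inner hash: even-index sum = 251 mod 256 = 251; odd-index sum = 262 mod 256 = 6 → fb 06.
Outer input = (K'⊕opad) ∥ inner = 33 6b 5c 5c 5c 5c 5c ∥ fb 06.
Outer hash (tag): even-index sum = 333 mod 256 = 77; odd-index sum = 542 mod 256 = 30 → 4d 1e.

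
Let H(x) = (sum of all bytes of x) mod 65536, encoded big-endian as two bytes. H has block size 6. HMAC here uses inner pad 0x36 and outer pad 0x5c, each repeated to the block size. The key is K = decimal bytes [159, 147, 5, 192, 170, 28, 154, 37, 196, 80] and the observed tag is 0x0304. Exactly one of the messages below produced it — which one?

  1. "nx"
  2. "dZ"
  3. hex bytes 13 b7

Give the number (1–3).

2

Key decimal bytes [159, 147, 5, 192, 170, 28, 154, 37, 196, 80] = 9f 93 05 c0 aa 1c 9a 25 c4 50 is 10 bytes > B = 6, so hash it first: H(key) = 04 90, then zero-pad to 6 bytes: K' = 04 90 00 00 00 00.
K' ⊕ ipad = 32 a6 36 36 36 36; K' ⊕ opad = 58 cc 5c 5c 5c 5c.
m1: inner = H(32 a6 36 36 36 36 6e 78) = 02 96; tag = H(58 cc 5c 5c 5c 5c 02 96) = 032c
m2: inner = H(32 a6 36 36 36 36 64 5a) = 02 6e; tag = H(58 cc 5c 5c 5c 5c 02 6e) = 0304 ← matches
m3: inner = H(32 a6 36 36 36 36 13 b7) = 02 7a; tag = H(58 cc 5c 5c 5c 5c 02 7a) = 0310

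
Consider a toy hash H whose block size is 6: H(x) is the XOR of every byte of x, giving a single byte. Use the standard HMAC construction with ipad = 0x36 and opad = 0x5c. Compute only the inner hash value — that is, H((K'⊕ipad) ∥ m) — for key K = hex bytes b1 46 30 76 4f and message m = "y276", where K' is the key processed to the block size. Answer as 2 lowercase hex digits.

b4

Key hex bytes b1 46 30 76 4f is 5 bytes ≤ B = 6; zero-pad to 6 bytes: K' = b1 46 30 76 4f 00.
K' ⊕ ipad = 87 70 06 40 79 36.
Inner input = 87 70 06 40 79 36 ∥ 79 32 37 36.
Inner hash: XOR 87⊕70⊕06⊕40⊕79⊕36⊕79⊕32⊕37⊕36 = b4.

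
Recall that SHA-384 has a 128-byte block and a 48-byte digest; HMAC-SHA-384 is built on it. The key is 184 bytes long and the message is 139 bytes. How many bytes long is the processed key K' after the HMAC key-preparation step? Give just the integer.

128

Key is 184 > 128 bytes, so it is hashed to 48 bytes then zero-padded to 128: |K'| = 128.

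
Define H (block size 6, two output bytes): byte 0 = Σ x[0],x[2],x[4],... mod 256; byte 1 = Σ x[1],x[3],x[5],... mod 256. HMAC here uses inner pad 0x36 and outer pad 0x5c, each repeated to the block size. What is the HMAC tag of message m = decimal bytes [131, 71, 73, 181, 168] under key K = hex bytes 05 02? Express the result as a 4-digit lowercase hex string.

24b2

Key hex bytes 05 02 is 2 bytes ≤ B = 6; zero-pad to 6 bytes: K' = 05 02 00 00 00 00.
K' ⊕ ipad = 33 34 36 36 36 36.  K' ⊕ opad = 59 5e 5c 5c 5c 5c.
Inner input = (K'⊕ipad) ∥ m = 33 34 36 36 36 36 ∥ 83 47 49 b5 a8.
Inner hash: even-index sum = 531 mod 256 = 19; odd-index sum = 412 mod 256 = 156 → 13 9c.
Outer input = (K'⊕opad) ∥ inner = 59 5e 5c 5c 5c 5c ∥ 13 9c.
Outer hash (tag): even-index sum = 292 mod 256 = 36; odd-index sum = 434 mod 256 = 178 → 24 b2.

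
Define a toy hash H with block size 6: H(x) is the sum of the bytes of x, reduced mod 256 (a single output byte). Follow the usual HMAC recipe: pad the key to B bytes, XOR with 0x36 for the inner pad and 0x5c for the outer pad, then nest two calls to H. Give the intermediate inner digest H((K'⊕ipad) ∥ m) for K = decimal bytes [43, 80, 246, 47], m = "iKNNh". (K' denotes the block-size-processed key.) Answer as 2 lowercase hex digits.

80

Key decimal bytes [43, 80, 246, 47] = 2b 50 f6 2f is 4 bytes ≤ B = 6; zero-pad to 6 bytes: K' = 2b 50 f6 2f 00 00.
K' ⊕ ipad = 1d 66 c0 19 36 36.
Inner input = 1d 66 c0 19 36 36 ∥ 69 4b 4e 4e 68.
Inner hash: sum = 29+102+192+25+54+54+105+75+78+78+104 = 896; mod 256 = 128 → 80.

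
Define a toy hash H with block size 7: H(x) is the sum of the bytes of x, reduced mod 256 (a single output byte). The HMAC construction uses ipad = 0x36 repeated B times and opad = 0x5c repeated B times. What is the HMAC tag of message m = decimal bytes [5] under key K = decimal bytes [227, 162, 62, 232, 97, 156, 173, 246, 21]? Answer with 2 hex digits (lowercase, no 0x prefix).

Key decimal bytes [227, 162, 62, 232, 97, 156, 173, 246, 21] = e3 a2 3e e8 61 9c ad f6 15 is 9 bytes > B = 7, so hash it first: H(key) = 60, then zero-pad to 7 bytes: K' = 60 00 00 00 00 00 00.
K' ⊕ ipad = 56 36 36 36 36 36 36.  K' ⊕ opad = 3c 5c 5c 5c 5c 5c 5c.
Inner input = (K'⊕ipad) ∥ m = 56 36 36 36 36 36 36 ∥ 05.
Inner hash: sum = 86+54+54+54+54+54+54+5 = 415; mod 256 = 159 → 9f.
Outer input = (K'⊕opad) ∥ inner = 3c 5c 5c 5c 5c 5c 5c ∥ 9f.
Outer hash (tag): sum = 60+92+92+92+92+92+92+159 = 771; mod 256 = 3 → 03.

03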